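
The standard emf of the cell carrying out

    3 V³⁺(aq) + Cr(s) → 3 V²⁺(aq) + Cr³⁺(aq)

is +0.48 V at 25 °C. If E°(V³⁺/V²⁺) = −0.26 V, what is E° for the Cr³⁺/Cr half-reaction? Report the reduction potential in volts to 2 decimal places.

In the reaction as written the V³⁺/V²⁺ couple is reduced (cathode) and Cr³⁺/Cr is oxidized (anode), so E°cell = E°(V³⁺/V²⁺) − E°(Cr³⁺/Cr).
E°(Cr³⁺/Cr) = E°(cathode) − E°cell = −0.26 − (+0.48) = −0.74 V.

−0.74 V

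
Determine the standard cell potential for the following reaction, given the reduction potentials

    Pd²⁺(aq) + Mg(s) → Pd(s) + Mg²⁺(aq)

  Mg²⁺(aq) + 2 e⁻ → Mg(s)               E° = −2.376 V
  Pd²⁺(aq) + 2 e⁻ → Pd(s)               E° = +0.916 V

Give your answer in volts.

In the reaction as written, Pd²⁺(aq) is reduced (cathode) and Mg²⁺(aq) is produced by oxidation at the anode.
E°cell = E°(cathode) − E°(anode) = +0.916 − (−2.376) = +3.292 V.

+3.292 V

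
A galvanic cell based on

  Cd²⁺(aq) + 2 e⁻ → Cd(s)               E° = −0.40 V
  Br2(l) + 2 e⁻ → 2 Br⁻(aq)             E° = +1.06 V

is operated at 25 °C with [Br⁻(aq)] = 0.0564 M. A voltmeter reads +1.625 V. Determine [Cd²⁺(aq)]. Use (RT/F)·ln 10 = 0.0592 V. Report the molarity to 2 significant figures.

With Br₂/Br⁻ at the cathode and Cd²⁺/Cd at the anode, E°cell = +1.06 − (−0.40) = +1.46 V (n = 2).
Since E = E° − (0.0592/n)·log Q, log Q = n(E° − E)/0.0592 = −5.574.
For Br2(l) + Cd(s) → 2 Br⁻(aq) + Cd²⁺(aq), the reaction quotient is Q = [Br⁻(aq)]^2·[Cd²⁺(aq)].
Solving for the unknown gives log [Cd²⁺(aq)] = −3.077, so [Cd²⁺(aq)] ≈ 0.00084 M.

0.00084 M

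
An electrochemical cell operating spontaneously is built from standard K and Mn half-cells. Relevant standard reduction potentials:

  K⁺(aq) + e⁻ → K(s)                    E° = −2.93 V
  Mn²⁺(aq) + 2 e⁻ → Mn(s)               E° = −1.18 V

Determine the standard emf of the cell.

The Mn²⁺/Mn couple has the higher E°, so Mn ion is reduced (cathode) and K is oxidized (anode).
E°cell = E°(cathode) − E°(anode) = −1.18 − (−2.93) = +1.75 V.

+1.75 V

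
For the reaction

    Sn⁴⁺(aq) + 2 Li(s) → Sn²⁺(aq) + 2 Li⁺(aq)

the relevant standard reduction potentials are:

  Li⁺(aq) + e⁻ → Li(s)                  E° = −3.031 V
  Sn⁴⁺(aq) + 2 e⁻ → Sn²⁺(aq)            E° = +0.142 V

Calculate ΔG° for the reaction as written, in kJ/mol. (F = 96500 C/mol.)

In the reaction as written Sn⁴⁺(aq) is reduced, so the Sn⁴⁺/Sn²⁺ couple is the cathode and Li⁺/Li is the anode.
E°cell = +0.142 − (−3.031) = +3.173 V; balancing electrons gives n = 2.
ΔG° = −nFE°cell = −(2)(96500)(+3.173) J/mol = −612 kJ/mol.

−612 kJ/mol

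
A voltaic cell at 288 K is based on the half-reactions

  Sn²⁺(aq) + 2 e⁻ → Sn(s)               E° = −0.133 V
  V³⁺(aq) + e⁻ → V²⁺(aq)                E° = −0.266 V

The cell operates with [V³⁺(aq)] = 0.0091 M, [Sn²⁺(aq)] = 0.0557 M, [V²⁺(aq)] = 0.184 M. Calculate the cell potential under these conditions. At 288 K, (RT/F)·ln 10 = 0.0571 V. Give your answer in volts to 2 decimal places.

Since E°(Sn²⁺/Sn) > E°(V³⁺/V²⁺), Sn²⁺/Sn serves as the cathode.
The standard potential is −0.133 − (−0.266) = +0.133 V and the balanced reaction transfers n = 2 electrons.
The balanced reaction is Sn²⁺(aq) + 2 V²⁺(aq) → Sn(s) + 2 V³⁺(aq), so Q = [V³⁺(aq)]^2 / ([Sn²⁺(aq)]·[V²⁺(aq)]^2) = 0.0439 and log Q = −1.357.
Applying E = E° − (RT ln10/nF)·log Q gives +0.133 − (0.0571/2)(−1.357) = +0.17 V.

+0.17 V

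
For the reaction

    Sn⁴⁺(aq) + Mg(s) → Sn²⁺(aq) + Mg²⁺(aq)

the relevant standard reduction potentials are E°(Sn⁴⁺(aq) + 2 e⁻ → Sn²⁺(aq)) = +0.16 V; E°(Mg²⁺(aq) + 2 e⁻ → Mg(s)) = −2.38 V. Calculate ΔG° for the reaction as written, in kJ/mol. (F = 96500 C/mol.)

−490 kJ/mol

In the reaction as written Sn⁴⁺(aq) is reduced, so the Sn⁴⁺/Sn²⁺ couple is the cathode and Mg²⁺/Mg is the anode.
E°cell = +0.16 − (−2.38) = +2.54 V; balancing electrons gives n = 2.
ΔG° = −nFE°cell = −(2)(96500)(+2.54) J/mol = −490 kJ/mol.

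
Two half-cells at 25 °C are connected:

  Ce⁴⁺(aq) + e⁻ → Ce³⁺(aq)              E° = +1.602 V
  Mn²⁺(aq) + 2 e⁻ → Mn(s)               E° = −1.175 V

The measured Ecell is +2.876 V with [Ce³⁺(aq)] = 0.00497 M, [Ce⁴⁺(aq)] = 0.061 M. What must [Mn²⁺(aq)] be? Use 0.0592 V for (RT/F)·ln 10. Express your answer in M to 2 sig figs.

0.068 M

The Ce⁴⁺/Ce³⁺ couple has the larger reduction potential, so it is the cathode: E°cell = +1.602 − (−1.175) = +2.777 V and n = 2.
Rearranging E = E° − (0.0592/n)·log Q gives log Q = 2(+2.777 − (+2.876))/0.0592 = −3.345.
The balanced reaction is 2 Ce⁴⁺(aq) + Mn(s) → 2 Ce³⁺(aq) + Mn²⁺(aq), so Q = ([Ce³⁺(aq)]^2·[Mn²⁺(aq)]) / [Ce⁴⁺(aq)]^2.
Substituting the known concentrations and solving, log [Mn²⁺(aq)] = −1.167 and [Mn²⁺(aq)] = 0.068 M.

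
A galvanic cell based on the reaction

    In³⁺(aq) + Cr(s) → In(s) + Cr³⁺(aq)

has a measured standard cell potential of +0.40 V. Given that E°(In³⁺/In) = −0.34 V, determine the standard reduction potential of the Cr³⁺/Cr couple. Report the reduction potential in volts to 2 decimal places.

−0.74 V

In the reaction as written the In³⁺/In couple is reduced (cathode) and Cr³⁺/Cr is oxidized (anode), so E°cell = E°(In³⁺/In) − E°(Cr³⁺/Cr).
E°(Cr³⁺/Cr) = E°(cathode) − E°cell = −0.34 − (+0.40) = −0.74 V.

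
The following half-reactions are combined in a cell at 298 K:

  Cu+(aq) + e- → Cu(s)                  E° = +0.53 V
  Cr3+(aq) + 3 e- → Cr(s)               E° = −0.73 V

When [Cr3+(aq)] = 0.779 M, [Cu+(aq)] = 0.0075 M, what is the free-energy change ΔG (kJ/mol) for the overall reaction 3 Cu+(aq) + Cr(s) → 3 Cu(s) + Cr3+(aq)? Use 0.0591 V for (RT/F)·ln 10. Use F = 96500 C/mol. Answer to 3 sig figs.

−329 kJ/mol

E°cell = +0.53 − (−0.73) = +1.26 V; the balanced reaction transfers n = 3 electrons.
The reaction quotient is [Cr3+(aq)] / [Cu+(aq)]^3 = 1.85×10^6; by Nernst, E = +1.26 − (0.0591/3)(6.266) = +1.1366 V.
ΔG = −nFE = −(3)(96500)(+1.1366) J/mol = −329 kJ/mol.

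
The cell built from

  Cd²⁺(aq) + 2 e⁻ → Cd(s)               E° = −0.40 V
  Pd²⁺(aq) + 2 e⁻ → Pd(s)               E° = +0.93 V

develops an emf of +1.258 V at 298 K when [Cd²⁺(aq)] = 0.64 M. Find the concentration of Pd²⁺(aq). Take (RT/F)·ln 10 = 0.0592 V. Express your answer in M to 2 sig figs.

With Pd²⁺/Pd at the cathode and Cd²⁺/Cd at the anode, E°cell = +0.93 − (−0.40) = +1.33 V (n = 2).
From the Nernst equation, log Q = n(E° − E)/0.0592 = 2·(+1.33 − (+1.258))/0.0592 = 2.432.
For Pd²⁺(aq) + Cd(s) → Pd(s) + Cd²⁺(aq), the reaction quotient is Q = [Cd²⁺(aq)] / [Pd²⁺(aq)].
Isolating [Pd²⁺(aq)] in Q = 10^{2.432} yields log [Pd²⁺(aq)] = −2.626, i.e. 0.0024 M.

0.0024 M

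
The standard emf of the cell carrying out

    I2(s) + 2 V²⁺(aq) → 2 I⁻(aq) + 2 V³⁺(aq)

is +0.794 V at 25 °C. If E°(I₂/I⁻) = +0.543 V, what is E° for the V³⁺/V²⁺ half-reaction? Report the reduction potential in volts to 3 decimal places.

In the reaction as written the I₂/I⁻ couple is reduced (cathode) and V³⁺/V²⁺ is oxidized (anode), so E°cell = E°(I₂/I⁻) − E°(V³⁺/V²⁺).
E°(V³⁺/V²⁺) = E°(cathode) − E°cell = +0.543 − (+0.794) = −0.251 V.

−0.251 V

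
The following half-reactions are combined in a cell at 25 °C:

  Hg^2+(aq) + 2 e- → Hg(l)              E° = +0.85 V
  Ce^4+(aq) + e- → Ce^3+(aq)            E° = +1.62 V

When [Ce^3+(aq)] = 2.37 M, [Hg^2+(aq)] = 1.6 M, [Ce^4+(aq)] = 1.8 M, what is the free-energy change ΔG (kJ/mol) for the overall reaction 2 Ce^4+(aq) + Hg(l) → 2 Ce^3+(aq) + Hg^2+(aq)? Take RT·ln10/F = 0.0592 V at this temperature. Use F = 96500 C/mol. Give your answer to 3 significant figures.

E°cell = +1.62 − (+0.85) = +0.77 V; the balanced reaction transfers n = 2 electrons.
The reaction quotient is ([Ce^3+(aq)]^2·[Hg^2+(aq)]) / [Ce^4+(aq)]^2 = 2.77; by Nernst, E = +0.77 − (0.0592/2)(0.443) = +0.7569 V.
ΔG = −nFE = −(2)(96500)(+0.7569) J/mol = −146 kJ/mol.

−146 kJ/mol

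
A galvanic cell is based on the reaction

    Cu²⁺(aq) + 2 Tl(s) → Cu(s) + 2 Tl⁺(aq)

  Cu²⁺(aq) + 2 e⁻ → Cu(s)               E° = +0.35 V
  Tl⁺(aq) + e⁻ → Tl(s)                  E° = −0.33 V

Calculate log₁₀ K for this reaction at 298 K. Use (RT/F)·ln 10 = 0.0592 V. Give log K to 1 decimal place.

log K = 23.0

The Cu²⁺/Cu couple is reduced (cathode); E°cell = +0.35 − (−0.33) = +0.68 V with n = 2.
At equilibrium E = 0, so log K = nE°cell / 0.0592 = (2)(+0.68) / 0.0592 = 23.0.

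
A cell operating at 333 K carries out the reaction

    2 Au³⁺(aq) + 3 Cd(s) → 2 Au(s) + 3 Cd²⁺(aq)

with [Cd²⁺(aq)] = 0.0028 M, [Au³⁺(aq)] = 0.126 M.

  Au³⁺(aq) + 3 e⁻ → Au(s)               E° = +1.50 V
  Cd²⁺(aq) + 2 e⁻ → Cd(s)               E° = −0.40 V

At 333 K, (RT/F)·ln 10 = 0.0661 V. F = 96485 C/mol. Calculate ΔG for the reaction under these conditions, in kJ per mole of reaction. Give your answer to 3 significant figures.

−1140 kJ/mol

With Au³⁺/Au reduced at the cathode, E°cell = +1.50 − (−0.40) = +1.90 V and n = 6.
Here Q = [Cd²⁺(aq)]^3 / [Au³⁺(aq)]^2 = 1.38×10^−6 (log Q = −5.859), giving E = +1.90 − (0.0661/6)·(−5.859) = +1.9645 V.
ΔG = −nFE = −(6)(96485)(+1.9645) J/mol = −1140 kJ/mol.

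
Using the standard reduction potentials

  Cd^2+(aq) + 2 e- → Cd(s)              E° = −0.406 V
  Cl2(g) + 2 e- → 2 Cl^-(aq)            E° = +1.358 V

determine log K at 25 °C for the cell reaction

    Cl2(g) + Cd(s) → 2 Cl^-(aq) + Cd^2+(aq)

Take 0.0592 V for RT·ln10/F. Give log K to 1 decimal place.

The Cl₂/Cl⁻ couple is reduced (cathode); E°cell = +1.358 − (−0.406) = +1.764 V with n = 2.
At equilibrium E = 0, so log K = nE°cell / 0.0592 = (2)(+1.764) / 0.0592 = 59.6.

log K = 59.6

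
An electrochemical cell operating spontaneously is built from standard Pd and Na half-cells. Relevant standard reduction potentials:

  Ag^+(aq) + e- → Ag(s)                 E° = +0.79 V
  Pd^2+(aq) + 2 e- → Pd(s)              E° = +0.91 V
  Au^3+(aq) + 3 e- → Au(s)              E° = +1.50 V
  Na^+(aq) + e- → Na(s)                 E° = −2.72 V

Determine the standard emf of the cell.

+3.63 V

Of the two couples in this cell, the one with the more positive reduction potential is reduced at the cathode: here that is Pd²⁺/Pd (+0.91 V); Na⁺/Na (−2.72 V) is the anode.
E°cell = E°(cathode) − E°(anode) = +0.91 − (−2.72) = +3.63 V.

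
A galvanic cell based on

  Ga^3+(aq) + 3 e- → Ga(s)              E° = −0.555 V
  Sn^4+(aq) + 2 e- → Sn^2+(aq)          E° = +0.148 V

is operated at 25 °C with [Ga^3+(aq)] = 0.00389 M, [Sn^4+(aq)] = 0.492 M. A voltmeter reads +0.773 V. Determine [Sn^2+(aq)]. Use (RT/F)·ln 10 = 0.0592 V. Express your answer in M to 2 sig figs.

With Sn⁴⁺/Sn²⁺ at the cathode and Ga³⁺/Ga at the anode, E°cell = +0.148 − (−0.555) = +0.703 V (n = 6).
Since E = E° − (0.0592/n)·log Q, log Q = n(E° − E)/0.0592 = −7.095.
The balanced reaction is 3 Sn^4+(aq) + 2 Ga(s) → 3 Sn^2+(aq) + 2 Ga^3+(aq), so Q = ([Sn^2+(aq)]^3·[Ga^3+(aq)]^2) / [Sn^4+(aq)]^3.
Solving for the unknown gives log [Sn^2+(aq)] = −1.066, so [Sn^2+(aq)] ≈ 0.086 M.

0.086 M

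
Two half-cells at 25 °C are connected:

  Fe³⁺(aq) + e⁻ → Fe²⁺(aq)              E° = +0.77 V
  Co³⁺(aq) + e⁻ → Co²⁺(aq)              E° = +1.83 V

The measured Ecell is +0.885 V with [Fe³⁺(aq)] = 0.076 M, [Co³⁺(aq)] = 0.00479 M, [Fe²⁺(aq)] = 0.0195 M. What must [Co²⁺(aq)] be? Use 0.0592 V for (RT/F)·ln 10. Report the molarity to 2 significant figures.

1.1 M

Co³⁺/Co²⁺ is the cathode (higher E°); E°cell = +1.83 − (+0.77) = +1.06 V with n = 1.
From the Nernst equation, log Q = n(E° − E)/0.0592 = 1·(+1.06 − (+0.885))/0.0592 = 2.956.
Balancing electrons gives Co³⁺(aq) + Fe²⁺(aq) → Co²⁺(aq) + Fe³⁺(aq); thus Q = ([Co²⁺(aq)]·[Fe³⁺(aq)]) / ([Co³⁺(aq)]·[Fe²⁺(aq)]).
Solving for the unknown gives log [Co²⁺(aq)] = 0.046, so [Co²⁺(aq)] ≈ 1.1 M.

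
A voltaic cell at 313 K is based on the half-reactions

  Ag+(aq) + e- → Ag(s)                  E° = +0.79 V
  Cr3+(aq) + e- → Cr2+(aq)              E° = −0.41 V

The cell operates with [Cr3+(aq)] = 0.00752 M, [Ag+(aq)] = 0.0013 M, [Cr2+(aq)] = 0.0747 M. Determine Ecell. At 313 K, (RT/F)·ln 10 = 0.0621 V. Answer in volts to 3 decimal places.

+1.083 V

Ag⁺/Ag is reduced (cathode, E° = +0.79 V) and Cr³⁺/Cr²⁺ is oxidized (anode).
E°cell = +0.79 − (−0.41) = +1.20 V, with n = 1 electron transferred.
The balanced reaction is Ag+(aq) + Cr2+(aq) → Ag(s) + Cr3+(aq), so Q = [Cr3+(aq)] / ([Ag+(aq)]·[Cr2+(aq)]) = 77.4 and log Q = 1.889.
By the Nernst equation, E = +1.20 − (0.0621/1)·(1.889) = +1.083 V.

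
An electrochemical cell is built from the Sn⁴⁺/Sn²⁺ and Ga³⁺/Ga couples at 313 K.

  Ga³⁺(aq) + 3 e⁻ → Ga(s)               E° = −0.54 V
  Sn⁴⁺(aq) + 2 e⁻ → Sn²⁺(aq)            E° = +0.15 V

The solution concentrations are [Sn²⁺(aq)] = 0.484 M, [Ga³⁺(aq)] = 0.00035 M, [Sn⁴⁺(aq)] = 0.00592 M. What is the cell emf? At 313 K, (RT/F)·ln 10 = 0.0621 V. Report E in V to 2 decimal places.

Sn⁴⁺/Sn²⁺ is reduced (cathode, E° = +0.15 V) and Ga³⁺/Ga is oxidized (anode).
E°cell = E°cat − E°an = +0.15 − (−0.54) = +0.69 V; n = 6.
Balancing gives 3 Sn⁴⁺(aq) + 2 Ga(s) → 3 Sn²⁺(aq) + 2 Ga³⁺(aq); hence Q = ([Sn²⁺(aq)]^3·[Ga³⁺(aq)]^2) / [Sn⁴⁺(aq)]^3 = 0.0669 (log Q = −1.174).
By the Nernst equation, E = +0.69 − (0.0621/6)·(−1.174) = +0.70 V.

+0.70 V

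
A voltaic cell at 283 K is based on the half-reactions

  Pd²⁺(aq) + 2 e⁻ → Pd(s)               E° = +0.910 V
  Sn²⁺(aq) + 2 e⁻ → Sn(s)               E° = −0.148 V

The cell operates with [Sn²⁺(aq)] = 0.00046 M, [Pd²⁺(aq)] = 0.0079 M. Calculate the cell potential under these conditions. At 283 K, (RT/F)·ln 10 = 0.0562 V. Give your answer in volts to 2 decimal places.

Pd²⁺/Pd is reduced (cathode, E° = +0.910 V) and Sn²⁺/Sn is oxidized (anode).
The standard potential is +0.910 − (−0.148) = +1.058 V and the balanced reaction transfers n = 2 electrons.
For the overall reaction Pd²⁺(aq) + Sn(s) → Pd(s) + Sn²⁺(aq), Q = [Sn²⁺(aq)] / [Pd²⁺(aq)] = 0.0582, giving log Q = −1.235.
By the Nernst equation, E = +1.058 − (0.0562/2)·(−1.235) = +1.09 V.

+1.09 V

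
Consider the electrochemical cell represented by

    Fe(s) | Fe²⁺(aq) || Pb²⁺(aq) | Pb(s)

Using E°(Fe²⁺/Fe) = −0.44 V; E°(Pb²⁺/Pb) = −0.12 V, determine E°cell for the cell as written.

+0.32 V

By convention the left-hand electrode in cell notation is the anode (oxidation) and the right-hand electrode is the cathode (reduction).
E°cell = E°(right) − E°(left) = −0.12 − (−0.44) = +0.32 V.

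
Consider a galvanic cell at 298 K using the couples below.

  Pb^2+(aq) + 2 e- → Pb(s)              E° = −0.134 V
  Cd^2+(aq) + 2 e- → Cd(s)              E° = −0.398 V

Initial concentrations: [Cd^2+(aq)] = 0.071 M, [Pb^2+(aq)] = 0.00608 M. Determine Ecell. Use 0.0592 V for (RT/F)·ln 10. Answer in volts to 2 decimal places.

Since E°(Pb²⁺/Pb) > E°(Cd²⁺/Cd), Pb²⁺/Pb serves as the cathode.
E°cell = E°cat − E°an = −0.134 − (−0.398) = +0.264 V; n = 2.
Balancing gives Pb^2+(aq) + Cd(s) → Pb(s) + Cd^2+(aq); hence Q = [Cd^2+(aq)] / [Pb^2+(aq)] = 11.7 (log Q = 1.067).
By the Nernst equation, E = +0.264 − (0.0592/2)·(1.067) = +0.23 V.

+0.23 V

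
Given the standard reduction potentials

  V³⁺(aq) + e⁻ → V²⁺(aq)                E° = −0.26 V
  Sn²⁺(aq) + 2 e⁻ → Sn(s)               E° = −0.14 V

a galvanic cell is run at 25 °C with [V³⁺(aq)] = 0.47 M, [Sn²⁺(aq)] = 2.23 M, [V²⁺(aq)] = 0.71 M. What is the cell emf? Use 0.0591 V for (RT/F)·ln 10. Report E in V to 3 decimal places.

+0.141 V

Since E°(Sn²⁺/Sn) > E°(V³⁺/V²⁺), Sn²⁺/Sn serves as the cathode.
E°cell = −0.14 − (−0.26) = +0.12 V, with n = 2 electrons transferred.
Balancing gives Sn²⁺(aq) + 2 V²⁺(aq) → Sn(s) + 2 V³⁺(aq); hence Q = [V³⁺(aq)]^2 / ([Sn²⁺(aq)]·[V²⁺(aq)]^2) = 0.197 (log Q = −0.707).
E = E° − (0.0591/n)·log Q = +0.12 − (0.0591/2)(−0.707) = +0.141 V.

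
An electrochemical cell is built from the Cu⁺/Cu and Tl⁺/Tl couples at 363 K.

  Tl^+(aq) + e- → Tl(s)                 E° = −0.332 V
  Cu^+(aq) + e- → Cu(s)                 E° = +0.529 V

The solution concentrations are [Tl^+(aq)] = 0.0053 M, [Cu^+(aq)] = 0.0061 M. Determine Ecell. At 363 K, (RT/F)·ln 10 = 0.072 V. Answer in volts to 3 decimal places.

+0.865 V

The Cu⁺/Cu couple has the more positive E°, so it is the cathode; Tl⁺/Tl is the anode.
E°cell = +0.529 − (−0.332) = +0.861 V, with n = 1 electron transferred.
For the overall reaction Cu^+(aq) + Tl(s) → Cu(s) + Tl^+(aq), Q = [Tl^+(aq)] / [Cu^+(aq)] = 0.869, giving log Q = −0.061.
Applying E = E° − (RT ln10/nF)·log Q gives +0.861 − (0.072/1)(−0.061) = +0.865 V.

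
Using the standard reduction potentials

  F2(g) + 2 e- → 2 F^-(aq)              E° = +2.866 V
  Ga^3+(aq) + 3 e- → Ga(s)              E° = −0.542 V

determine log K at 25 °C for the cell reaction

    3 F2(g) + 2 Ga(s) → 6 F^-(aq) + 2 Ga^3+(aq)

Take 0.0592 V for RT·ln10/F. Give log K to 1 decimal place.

log K = 345.4

The F₂/F⁻ couple is reduced (cathode); E°cell = +2.866 − (−0.542) = +3.408 V with n = 6.
At equilibrium E = 0, so log K = nE°cell / 0.0592 = (6)(+3.408) / 0.0592 = 345.4.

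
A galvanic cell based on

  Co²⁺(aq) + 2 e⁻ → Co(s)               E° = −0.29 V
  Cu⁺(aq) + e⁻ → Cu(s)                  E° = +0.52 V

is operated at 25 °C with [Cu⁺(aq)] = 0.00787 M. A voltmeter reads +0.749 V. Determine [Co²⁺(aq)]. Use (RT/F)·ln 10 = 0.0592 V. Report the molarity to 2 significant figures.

0.0071 M

With Cu⁺/Cu at the cathode and Co²⁺/Co at the anode, E°cell = +0.52 − (−0.29) = +0.81 V (n = 2).
From the Nernst equation, log Q = n(E° − E)/0.0592 = 2·(+0.81 − (+0.749))/0.0592 = 2.061.
For 2 Cu⁺(aq) + Co(s) → 2 Cu(s) + Co²⁺(aq), the reaction quotient is Q = [Co²⁺(aq)] / [Cu⁺(aq)]^2.
Solving for the unknown gives log [Co²⁺(aq)] = −2.147, so [Co²⁺(aq)] ≈ 0.0071 M.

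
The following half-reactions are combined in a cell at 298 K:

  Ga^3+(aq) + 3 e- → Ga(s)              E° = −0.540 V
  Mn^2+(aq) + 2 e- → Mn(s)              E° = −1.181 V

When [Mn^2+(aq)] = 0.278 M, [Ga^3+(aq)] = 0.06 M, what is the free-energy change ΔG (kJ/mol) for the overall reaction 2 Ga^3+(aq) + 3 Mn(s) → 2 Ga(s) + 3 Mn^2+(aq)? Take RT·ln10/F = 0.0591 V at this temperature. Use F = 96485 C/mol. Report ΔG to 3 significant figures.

With Ga³⁺/Ga reduced at the cathode, E°cell = −0.540 − (−1.181) = +0.641 V and n = 6.
Q = [Mn^2+(aq)]^3 / [Ga^3+(aq)]^2 = 5.97, so log Q = 0.776 and E = +0.641 − (0.0591/6)(0.776) = +0.6334 V.
Finally ΔG = −nFE = −(6)(96485 C/mol)(+0.6334 V) = −367 kJ/mol.

−367 kJ/mol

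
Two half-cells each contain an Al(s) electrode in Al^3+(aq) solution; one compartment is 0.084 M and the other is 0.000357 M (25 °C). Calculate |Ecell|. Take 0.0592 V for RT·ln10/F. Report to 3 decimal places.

For a concentration cell E°cell = 0, since both electrodes use the same couple.
The compartment with the higher Al^3+(aq) concentration (0.084 M) acts as the cathode; ions are reduced there and produced at the dilute (0.000357 M) anode.
With n = 3, Ecell = −(0.0592/3)·log([dilute]/[conc]) = −(0.0592/3)·log(0.000357/0.084) = +0.047 V.

0.047 V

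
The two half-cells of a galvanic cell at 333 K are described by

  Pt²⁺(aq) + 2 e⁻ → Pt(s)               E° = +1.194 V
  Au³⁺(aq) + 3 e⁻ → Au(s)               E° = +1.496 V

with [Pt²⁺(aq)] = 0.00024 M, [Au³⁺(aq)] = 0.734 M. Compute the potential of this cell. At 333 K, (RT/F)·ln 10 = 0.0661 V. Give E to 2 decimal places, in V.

+0.42 V

Au³⁺/Au is reduced (cathode, E° = +1.496 V) and Pt²⁺/Pt is oxidized (anode).
E°cell = +1.496 − (+1.194) = +0.302 V, with n = 6 electrons transferred.
Balancing gives 2 Au³⁺(aq) + 3 Pt(s) → 2 Au(s) + 3 Pt²⁺(aq); hence Q = [Pt²⁺(aq)]^3 / [Au³⁺(aq)]^2 = 2.57×10^−11 (log Q = −10.591).
Applying E = E° − (RT ln10/nF)·log Q gives +0.302 − (0.0661/6)(−10.591) = +0.42 V.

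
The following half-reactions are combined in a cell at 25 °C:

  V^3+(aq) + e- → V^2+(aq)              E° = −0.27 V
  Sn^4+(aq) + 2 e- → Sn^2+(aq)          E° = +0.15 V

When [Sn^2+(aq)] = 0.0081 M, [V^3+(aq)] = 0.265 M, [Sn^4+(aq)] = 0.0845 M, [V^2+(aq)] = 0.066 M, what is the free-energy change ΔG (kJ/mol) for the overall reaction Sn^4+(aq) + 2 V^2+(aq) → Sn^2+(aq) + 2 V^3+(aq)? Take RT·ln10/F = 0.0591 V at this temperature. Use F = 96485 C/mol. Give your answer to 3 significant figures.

−80.0 kJ/mol

The standard cell potential is +0.15 − (−0.27) = +0.42 V, with n = 2 electrons in the balanced equation.
Q = ([Sn^2+(aq)]·[V^3+(aq)]^2) / ([Sn^4+(aq)]·[V^2+(aq)]^2) = 1.55, so log Q = 0.189 and E = +0.42 − (0.0591/2)(0.189) = +0.4144 V.
Finally ΔG = −nFE = −(2)(96485 C/mol)(+0.4144 V) = −80.0 kJ/mol.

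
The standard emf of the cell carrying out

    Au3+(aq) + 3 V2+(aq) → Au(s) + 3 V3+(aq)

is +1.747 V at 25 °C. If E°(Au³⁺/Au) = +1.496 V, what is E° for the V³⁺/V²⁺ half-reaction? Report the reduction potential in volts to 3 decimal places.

In the reaction as written the Au³⁺/Au couple is reduced (cathode) and V³⁺/V²⁺ is oxidized (anode), so E°cell = E°(Au³⁺/Au) − E°(V³⁺/V²⁺).
E°(V³⁺/V²⁺) = E°(cathode) − E°cell = +1.496 − (+1.747) = −0.251 V.

−0.251 V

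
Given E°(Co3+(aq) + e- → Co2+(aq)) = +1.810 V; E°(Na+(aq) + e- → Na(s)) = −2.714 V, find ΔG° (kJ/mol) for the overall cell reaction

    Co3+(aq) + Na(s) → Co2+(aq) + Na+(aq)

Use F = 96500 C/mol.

In the reaction as written Co3+(aq) is reduced, so the Co³⁺/Co²⁺ couple is the cathode and Na⁺/Na is the anode.
E°cell = +1.810 − (−2.714) = +4.524 V; balancing electrons gives n = 1.
ΔG° = −nFE°cell = −(1)(96500)(+4.524) J/mol = −437 kJ/mol.

−437 kJ/mol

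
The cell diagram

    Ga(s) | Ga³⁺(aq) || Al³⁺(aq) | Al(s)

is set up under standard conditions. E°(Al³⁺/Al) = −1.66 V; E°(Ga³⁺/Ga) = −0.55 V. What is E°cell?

By convention the left-hand electrode in cell notation is the anode (oxidation) and the right-hand electrode is the cathode (reduction).
E°cell = E°(right) − E°(left) = −1.66 − (−0.55) = −1.11 V.
The negative sign shows that, as written, the cell would require an external voltage to drive the reaction.

−1.11 V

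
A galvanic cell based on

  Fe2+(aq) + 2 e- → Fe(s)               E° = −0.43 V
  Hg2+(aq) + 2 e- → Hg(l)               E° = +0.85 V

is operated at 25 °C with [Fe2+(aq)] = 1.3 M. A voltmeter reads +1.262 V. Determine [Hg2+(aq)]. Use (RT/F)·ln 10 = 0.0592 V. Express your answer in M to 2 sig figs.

With Hg²⁺/Hg at the cathode and Fe²⁺/Fe at the anode, E°cell = +0.85 − (−0.43) = +1.28 V (n = 2).
Rearranging E = E° − (0.0592/n)·log Q gives log Q = 2(+1.28 − (+1.262))/0.0592 = 0.608.
The balanced reaction is Hg2+(aq) + Fe(s) → Hg(l) + Fe2+(aq), so Q = [Fe2+(aq)] / [Hg2+(aq)].
Substituting the known concentrations and solving, log [Hg2+(aq)] = −0.494 and [Hg2+(aq)] = 0.32 M.

0.32 M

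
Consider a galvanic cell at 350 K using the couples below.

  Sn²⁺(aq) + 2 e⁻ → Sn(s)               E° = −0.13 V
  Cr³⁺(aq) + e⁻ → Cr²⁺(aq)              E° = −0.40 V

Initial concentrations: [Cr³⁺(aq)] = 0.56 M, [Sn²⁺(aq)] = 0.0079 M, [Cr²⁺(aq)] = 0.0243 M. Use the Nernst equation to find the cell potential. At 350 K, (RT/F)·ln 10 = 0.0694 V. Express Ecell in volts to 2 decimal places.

+0.10 V

Sn²⁺/Sn is reduced (cathode, E° = −0.13 V) and Cr³⁺/Cr²⁺ is oxidized (anode).
The standard potential is −0.13 − (−0.40) = +0.27 V and the balanced reaction transfers n = 2 electrons.
Balancing gives Sn²⁺(aq) + 2 Cr²⁺(aq) → Sn(s) + 2 Cr³⁺(aq); hence Q = [Cr³⁺(aq)]^2 / ([Sn²⁺(aq)]·[Cr²⁺(aq)]^2) = 6.72×10^4 (log Q = 4.828).
Applying E = E° − (RT ln10/nF)·log Q gives +0.27 − (0.0694/2)(4.828) = +0.10 V.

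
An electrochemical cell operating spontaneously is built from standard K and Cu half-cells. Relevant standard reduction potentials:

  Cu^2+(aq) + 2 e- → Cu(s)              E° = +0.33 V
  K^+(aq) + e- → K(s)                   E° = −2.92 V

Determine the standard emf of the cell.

+3.25 V

The Cu²⁺/Cu couple has the higher E°, so Cu ion is reduced (cathode) and K is oxidized (anode).
E°cell = E°(cathode) − E°(anode) = +0.33 − (−2.92) = +3.25 V.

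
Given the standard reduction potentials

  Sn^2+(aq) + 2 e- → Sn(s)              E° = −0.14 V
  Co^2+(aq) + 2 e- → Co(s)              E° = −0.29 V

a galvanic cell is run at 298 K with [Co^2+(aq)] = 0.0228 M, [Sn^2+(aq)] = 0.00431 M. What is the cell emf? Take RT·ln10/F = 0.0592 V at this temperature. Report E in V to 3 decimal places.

Sn²⁺/Sn is reduced (cathode, E° = −0.14 V) and Co²⁺/Co is oxidized (anode).
E°cell = E°cat − E°an = −0.14 − (−0.29) = +0.15 V; n = 2.
For the overall reaction Sn^2+(aq) + Co(s) → Sn(s) + Co^2+(aq), Q = [Co^2+(aq)] / [Sn^2+(aq)] = 5.29, giving log Q = 0.723.
By the Nernst equation, E = +0.15 − (0.0592/2)·(0.723) = +0.129 V.

+0.129 V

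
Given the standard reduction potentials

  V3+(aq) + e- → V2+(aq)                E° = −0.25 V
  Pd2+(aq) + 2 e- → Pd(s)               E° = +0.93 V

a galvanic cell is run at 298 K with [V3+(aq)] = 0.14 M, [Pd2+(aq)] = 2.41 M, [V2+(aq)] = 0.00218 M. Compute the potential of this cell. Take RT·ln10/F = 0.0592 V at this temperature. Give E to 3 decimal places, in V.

+1.084 V

Since E°(Pd²⁺/Pd) > E°(V³⁺/V²⁺), Pd²⁺/Pd serves as the cathode.
The standard potential is +0.93 − (−0.25) = +1.18 V and the balanced reaction transfers n = 2 electrons.
The balanced reaction is Pd2+(aq) + 2 V2+(aq) → Pd(s) + 2 V3+(aq), so Q = [V3+(aq)]^2 / ([Pd2+(aq)]·[V2+(aq)]^2) = 1.71×10^3 and log Q = 3.233.
Applying E = E° − (RT ln10/nF)·log Q gives +1.18 − (0.0592/2)(3.233) = +1.084 V.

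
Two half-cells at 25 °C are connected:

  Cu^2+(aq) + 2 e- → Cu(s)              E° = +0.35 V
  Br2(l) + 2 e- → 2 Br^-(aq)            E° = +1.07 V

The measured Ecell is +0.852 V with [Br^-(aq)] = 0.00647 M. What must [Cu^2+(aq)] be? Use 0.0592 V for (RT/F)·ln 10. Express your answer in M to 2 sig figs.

The Br₂/Br⁻ couple has the larger reduction potential, so it is the cathode: E°cell = +1.07 − (+0.35) = +0.72 V and n = 2.
From the Nernst equation, log Q = n(E° − E)/0.0592 = 2·(+0.72 − (+0.852))/0.0592 = −4.459.
Balancing electrons gives Br2(l) + Cu(s) → 2 Br^-(aq) + Cu^2+(aq); thus Q = [Br^-(aq)]^2·[Cu^2+(aq)].
Isolating [Cu^2+(aq)] in Q = 10^{−4.459} yields log [Cu^2+(aq)] = −0.081, i.e. 0.83 M.

0.83 M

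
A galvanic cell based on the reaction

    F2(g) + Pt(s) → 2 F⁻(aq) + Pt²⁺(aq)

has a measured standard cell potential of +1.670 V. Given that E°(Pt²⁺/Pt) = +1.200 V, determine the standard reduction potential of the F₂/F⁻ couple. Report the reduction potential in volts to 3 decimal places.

In the reaction as written the F₂/F⁻ couple is reduced (cathode) and Pt²⁺/Pt is oxidized (anode), so E°cell = E°(F₂/F⁻) − E°(Pt²⁺/Pt).
E°(F₂/F⁻) = E°cell + E°(anode) = +1.670 + (+1.200) = +2.870 V.

+2.870 V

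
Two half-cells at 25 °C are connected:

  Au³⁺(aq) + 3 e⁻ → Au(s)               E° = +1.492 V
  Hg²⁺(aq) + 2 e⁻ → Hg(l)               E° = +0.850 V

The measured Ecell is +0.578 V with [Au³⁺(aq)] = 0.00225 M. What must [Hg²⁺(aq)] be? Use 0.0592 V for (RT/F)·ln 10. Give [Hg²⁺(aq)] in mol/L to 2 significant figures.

2.5 M

With Au³⁺/Au at the cathode and Hg²⁺/Hg at the anode, E°cell = +1.492 − (+0.850) = +0.642 V (n = 6).
From the Nernst equation, log Q = n(E° − E)/0.0592 = 6·(+0.642 − (+0.578))/0.0592 = 6.486.
The balanced reaction is 2 Au³⁺(aq) + 3 Hg(l) → 2 Au(s) + 3 Hg²⁺(aq), so Q = [Hg²⁺(aq)]^3 / [Au³⁺(aq)]^2.
Solving for the unknown gives log [Hg²⁺(aq)] = 0.397, so [Hg²⁺(aq)] ≈ 2.5 M.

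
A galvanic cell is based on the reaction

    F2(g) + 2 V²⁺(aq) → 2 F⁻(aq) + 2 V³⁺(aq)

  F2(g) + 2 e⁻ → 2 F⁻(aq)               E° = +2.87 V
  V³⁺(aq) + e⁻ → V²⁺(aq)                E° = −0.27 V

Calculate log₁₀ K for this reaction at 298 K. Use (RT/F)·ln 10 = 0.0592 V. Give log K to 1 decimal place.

The F₂/F⁻ couple is reduced (cathode); E°cell = +2.87 − (−0.27) = +3.14 V with n = 2.
At equilibrium E = 0, so log K = nE°cell / 0.0592 = (2)(+3.14) / 0.0592 = 106.1.

log K = 106.1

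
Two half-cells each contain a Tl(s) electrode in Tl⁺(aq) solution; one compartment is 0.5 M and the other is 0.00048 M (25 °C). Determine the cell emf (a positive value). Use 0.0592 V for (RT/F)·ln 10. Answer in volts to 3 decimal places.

For a concentration cell E°cell = 0, since both electrodes use the same couple.
The compartment with the higher Tl⁺(aq) concentration (0.5 M) acts as the cathode; ions are reduced there and produced at the dilute (0.00048 M) anode.
With n = 1, Ecell = −(0.0592/1)·log([dilute]/[conc]) = −(0.0592/1)·log(0.00048/0.5) = +0.179 V.

0.179 V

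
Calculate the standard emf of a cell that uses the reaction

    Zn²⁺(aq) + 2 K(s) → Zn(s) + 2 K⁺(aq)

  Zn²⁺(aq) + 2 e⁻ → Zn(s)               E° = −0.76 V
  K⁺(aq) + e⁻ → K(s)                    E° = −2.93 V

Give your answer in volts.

+2.17 V

Zn²⁺(aq) gains electrons, so the Zn²⁺/Zn couple is the cathode; the K⁺/K couple is the anode.
E°cell = E°(cathode) − E°(anode) = −0.76 − (−2.93) = +2.17 V.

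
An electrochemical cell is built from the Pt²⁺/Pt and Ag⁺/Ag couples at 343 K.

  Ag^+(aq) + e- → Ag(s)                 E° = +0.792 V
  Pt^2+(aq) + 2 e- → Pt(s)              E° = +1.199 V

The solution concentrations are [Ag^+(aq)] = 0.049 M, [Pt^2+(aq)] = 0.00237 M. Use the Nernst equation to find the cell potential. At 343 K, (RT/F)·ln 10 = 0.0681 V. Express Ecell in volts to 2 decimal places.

The Pt²⁺/Pt couple has the more positive E°, so it is the cathode; Ag⁺/Ag is the anode.
The standard potential is +1.199 − (+0.792) = +0.407 V and the balanced reaction transfers n = 2 electrons.
The balanced reaction is Pt^2+(aq) + 2 Ag(s) → Pt(s) + 2 Ag^+(aq), so Q = [Ag^+(aq)]^2 / [Pt^2+(aq)] = 1.01 and log Q = 0.006.
E = E° − (0.0681/n)·log Q = +0.407 − (0.0681/2)(0.006) = +0.41 V.

+0.41 V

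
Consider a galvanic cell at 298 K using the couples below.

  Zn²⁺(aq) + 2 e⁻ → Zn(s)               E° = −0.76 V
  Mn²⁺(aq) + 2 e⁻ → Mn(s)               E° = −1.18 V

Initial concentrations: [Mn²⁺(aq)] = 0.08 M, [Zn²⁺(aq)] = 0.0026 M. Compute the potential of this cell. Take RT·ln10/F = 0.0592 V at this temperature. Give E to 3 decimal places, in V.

Since E°(Zn²⁺/Zn) > E°(Mn²⁺/Mn), Zn²⁺/Zn serves as the cathode.
E°cell = −0.76 − (−1.18) = +0.42 V, with n = 2 electrons transferred.
The balanced reaction is Zn²⁺(aq) + Mn(s) → Zn(s) + Mn²⁺(aq), so Q = [Mn²⁺(aq)] / [Zn²⁺(aq)] = 30.8 and log Q = 1.488.
E = E° − (0.0592/n)·log Q = +0.42 − (0.0592/2)(1.488) = +0.376 V.

+0.376 V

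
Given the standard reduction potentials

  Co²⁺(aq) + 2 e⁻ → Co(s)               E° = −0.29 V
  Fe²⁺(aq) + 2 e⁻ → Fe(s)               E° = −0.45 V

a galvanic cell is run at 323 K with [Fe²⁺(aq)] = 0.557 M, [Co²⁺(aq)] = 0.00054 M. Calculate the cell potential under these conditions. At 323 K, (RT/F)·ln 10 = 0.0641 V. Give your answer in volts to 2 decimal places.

Co²⁺/Co is reduced (cathode, E° = −0.29 V) and Fe²⁺/Fe is oxidized (anode).
E°cell = E°cat − E°an = −0.29 − (−0.45) = +0.16 V; n = 2.
For the overall reaction Co²⁺(aq) + Fe(s) → Co(s) + Fe²⁺(aq), Q = [Fe²⁺(aq)] / [Co²⁺(aq)] = 1.03×10^3, giving log Q = 3.013.
E = E° − (0.0641/n)·log Q = +0.16 − (0.0641/2)(3.013) = +0.06 V.

+0.06 V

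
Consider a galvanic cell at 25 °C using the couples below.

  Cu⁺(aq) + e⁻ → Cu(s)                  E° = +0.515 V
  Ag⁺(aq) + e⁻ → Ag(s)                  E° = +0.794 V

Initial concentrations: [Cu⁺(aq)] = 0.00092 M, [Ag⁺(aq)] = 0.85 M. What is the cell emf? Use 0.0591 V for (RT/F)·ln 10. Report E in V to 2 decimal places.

The Ag⁺/Ag couple has the more positive E°, so it is the cathode; Cu⁺/Cu is the anode.
The standard potential is +0.794 − (+0.515) = +0.279 V and the balanced reaction transfers n = 1 electron.
The balanced reaction is Ag⁺(aq) + Cu(s) → Ag(s) + Cu⁺(aq), so Q = [Cu⁺(aq)] / [Ag⁺(aq)] = 0.00108 and log Q = −2.966.
By the Nernst equation, E = +0.279 − (0.0591/1)·(−2.966) = +0.45 V.

+0.45 V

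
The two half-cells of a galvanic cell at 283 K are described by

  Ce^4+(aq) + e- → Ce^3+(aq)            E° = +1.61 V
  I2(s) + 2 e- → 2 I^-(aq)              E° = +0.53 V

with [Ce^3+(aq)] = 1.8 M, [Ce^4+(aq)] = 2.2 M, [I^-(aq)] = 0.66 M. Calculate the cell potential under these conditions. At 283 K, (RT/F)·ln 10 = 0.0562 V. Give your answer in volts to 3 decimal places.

+1.075 V

Since E°(Ce⁴⁺/Ce³⁺) > E°(I₂/I⁻), Ce⁴⁺/Ce³⁺ serves as the cathode.
E°cell = +1.61 − (+0.53) = +1.08 V, with n = 2 electrons transferred.
For the overall reaction 2 Ce^4+(aq) + 2 I^-(aq) → 2 Ce^3+(aq) + I2(s), Q = [Ce^3+(aq)]^2 / ([Ce^4+(aq)]^2·[I^-(aq)]^2) = 1.54, giving log Q = 0.187.
E = E° − (0.0562/n)·log Q = +1.08 − (0.0562/2)(0.187) = +1.075 V.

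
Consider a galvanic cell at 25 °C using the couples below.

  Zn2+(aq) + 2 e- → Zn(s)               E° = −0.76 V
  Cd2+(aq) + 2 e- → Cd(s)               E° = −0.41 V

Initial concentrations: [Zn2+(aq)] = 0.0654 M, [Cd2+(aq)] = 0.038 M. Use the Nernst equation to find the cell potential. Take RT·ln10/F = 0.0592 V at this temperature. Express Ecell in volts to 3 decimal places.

Cd²⁺/Cd is reduced (cathode, E° = −0.41 V) and Zn²⁺/Zn is oxidized (anode).
The standard potential is −0.41 − (−0.76) = +0.35 V and the balanced reaction transfers n = 2 electrons.
For the overall reaction Cd2+(aq) + Zn(s) → Cd(s) + Zn2+(aq), Q = [Zn2+(aq)] / [Cd2+(aq)] = 1.72, giving log Q = 0.236.
By the Nernst equation, E = +0.35 − (0.0592/2)·(0.236) = +0.343 V.

+0.343 V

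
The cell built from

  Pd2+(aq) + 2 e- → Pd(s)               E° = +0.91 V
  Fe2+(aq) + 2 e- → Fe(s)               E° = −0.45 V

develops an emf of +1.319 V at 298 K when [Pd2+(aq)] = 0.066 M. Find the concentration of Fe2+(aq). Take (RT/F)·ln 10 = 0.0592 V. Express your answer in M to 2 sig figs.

With Pd²⁺/Pd at the cathode and Fe²⁺/Fe at the anode, E°cell = +0.91 − (−0.45) = +1.36 V (n = 2).
Rearranging E = E° − (0.0592/n)·log Q gives log Q = 2(+1.36 − (+1.319))/0.0592 = 1.385.
The balanced reaction is Pd2+(aq) + Fe(s) → Pd(s) + Fe2+(aq), so Q = [Fe2+(aq)] / [Pd2+(aq)].
Solving for the unknown gives log [Fe2+(aq)] = 0.205, so [Fe2+(aq)] ≈ 1.6 M.

1.6 M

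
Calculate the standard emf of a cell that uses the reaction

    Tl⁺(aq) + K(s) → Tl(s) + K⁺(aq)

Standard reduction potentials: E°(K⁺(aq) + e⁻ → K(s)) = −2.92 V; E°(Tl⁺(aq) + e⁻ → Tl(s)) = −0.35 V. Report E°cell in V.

In the reaction as written, Tl⁺(aq) is reduced (cathode) and K⁺(aq) is produced by oxidation at the anode.
E°cell = E°(cathode) − E°(anode) = −0.35 − (−2.92) = +2.57 V.
The positive value indicates the reaction is spontaneous as written.

+2.57 V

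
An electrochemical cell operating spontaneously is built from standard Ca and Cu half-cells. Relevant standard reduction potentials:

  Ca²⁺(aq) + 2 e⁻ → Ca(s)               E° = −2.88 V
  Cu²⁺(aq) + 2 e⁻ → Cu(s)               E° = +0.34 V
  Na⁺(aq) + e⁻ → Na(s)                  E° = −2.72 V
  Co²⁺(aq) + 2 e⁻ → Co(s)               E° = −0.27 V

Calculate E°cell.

Of the two couples in this cell, the one with the more positive reduction potential is reduced at the cathode: here that is Cu²⁺/Cu (+0.34 V); Ca²⁺/Ca (−2.88 V) is the anode.
E°cell = E°(cathode) − E°(anode) = +0.34 − (−2.88) = +3.22 V.

+3.22 V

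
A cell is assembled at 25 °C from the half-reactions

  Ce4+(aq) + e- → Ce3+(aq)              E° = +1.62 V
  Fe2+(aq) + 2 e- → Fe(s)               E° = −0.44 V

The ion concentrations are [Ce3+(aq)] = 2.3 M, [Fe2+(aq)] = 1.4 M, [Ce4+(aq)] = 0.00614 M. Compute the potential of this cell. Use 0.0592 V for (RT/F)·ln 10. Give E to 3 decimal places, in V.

Since E°(Ce⁴⁺/Ce³⁺) > E°(Fe²⁺/Fe), Ce⁴⁺/Ce³⁺ serves as the cathode.
E°cell = E°cat − E°an = +1.62 − (−0.44) = +2.06 V; n = 2.
The balanced reaction is 2 Ce4+(aq) + Fe(s) → 2 Ce3+(aq) + Fe2+(aq), so Q = ([Ce3+(aq)]^2·[Fe2+(aq)]) / [Ce4+(aq)]^2 = 1.96×10^5 and log Q = 5.293.
E = E° − (0.0592/n)·log Q = +2.06 − (0.0592/2)(5.293) = +1.903 V.

+1.903 V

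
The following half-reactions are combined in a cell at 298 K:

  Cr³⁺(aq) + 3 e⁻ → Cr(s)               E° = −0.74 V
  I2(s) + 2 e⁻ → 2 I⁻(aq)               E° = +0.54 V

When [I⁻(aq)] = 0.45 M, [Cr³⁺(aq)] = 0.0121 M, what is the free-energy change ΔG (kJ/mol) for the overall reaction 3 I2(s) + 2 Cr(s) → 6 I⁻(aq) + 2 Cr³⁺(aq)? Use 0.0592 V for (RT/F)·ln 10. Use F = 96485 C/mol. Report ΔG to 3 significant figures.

−775 kJ/mol

E°cell = +0.54 − (−0.74) = +1.28 V; the balanced reaction transfers n = 6 electrons.
Here Q = [I⁻(aq)]^6·[Cr³⁺(aq)]^2 = 1.22×10^−6 (log Q = −5.915), giving E = +1.28 − (0.0592/6)·(−5.915) = +1.3384 V.
Then ΔG = −nFE = −6 × 96485 × +1.3384 J/mol = −775 kJ/mol.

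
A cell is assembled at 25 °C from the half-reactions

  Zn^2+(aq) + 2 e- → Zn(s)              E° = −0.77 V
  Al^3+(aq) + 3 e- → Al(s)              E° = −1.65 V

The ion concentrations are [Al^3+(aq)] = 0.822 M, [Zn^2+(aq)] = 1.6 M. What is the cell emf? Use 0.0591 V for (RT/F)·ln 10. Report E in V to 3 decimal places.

+0.888 V

Zn²⁺/Zn is reduced (cathode, E° = −0.77 V) and Al³⁺/Al is oxidized (anode).
The standard potential is −0.77 − (−1.65) = +0.88 V and the balanced reaction transfers n = 6 electrons.
The balanced reaction is 3 Zn^2+(aq) + 2 Al(s) → 3 Zn(s) + 2 Al^3+(aq), so Q = [Al^3+(aq)]^2 / [Zn^2+(aq)]^3 = 0.165 and log Q = −0.783.
E = E° − (0.0591/n)·log Q = +0.88 − (0.0591/6)(−0.783) = +0.888 V.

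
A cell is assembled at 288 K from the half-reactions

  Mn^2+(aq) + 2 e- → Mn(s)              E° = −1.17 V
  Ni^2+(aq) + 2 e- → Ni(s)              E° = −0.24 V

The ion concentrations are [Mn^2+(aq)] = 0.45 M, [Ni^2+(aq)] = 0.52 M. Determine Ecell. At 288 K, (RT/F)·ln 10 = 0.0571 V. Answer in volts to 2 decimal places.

Ni²⁺/Ni is reduced (cathode, E° = −0.24 V) and Mn²⁺/Mn is oxidized (anode).
E°cell = −0.24 − (−1.17) = +0.93 V, with n = 2 electrons transferred.
Balancing gives Ni^2+(aq) + Mn(s) → Ni(s) + Mn^2+(aq); hence Q = [Mn^2+(aq)] / [Ni^2+(aq)] = 0.865 (log Q = −0.063).
By the Nernst equation, E = +0.93 − (0.0571/2)·(−0.063) = +0.93 V.

+0.93 V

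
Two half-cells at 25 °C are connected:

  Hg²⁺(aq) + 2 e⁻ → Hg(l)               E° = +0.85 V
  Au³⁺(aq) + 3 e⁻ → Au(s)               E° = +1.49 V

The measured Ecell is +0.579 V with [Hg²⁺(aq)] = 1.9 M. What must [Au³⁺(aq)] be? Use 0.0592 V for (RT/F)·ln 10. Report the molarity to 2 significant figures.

0.0021 M

With Au³⁺/Au at the cathode and Hg²⁺/Hg at the anode, E°cell = +1.49 − (+0.85) = +0.64 V (n = 6).
From the Nernst equation, log Q = n(E° − E)/0.0592 = 6·(+0.64 − (+0.579))/0.0592 = 6.182.
The balanced reaction is 2 Au³⁺(aq) + 3 Hg(l) → 2 Au(s) + 3 Hg²⁺(aq), so Q = [Hg²⁺(aq)]^3 / [Au³⁺(aq)]^2.
Substituting the known concentrations and solving, log [Au³⁺(aq)] = −2.673 and [Au³⁺(aq)] = 0.0021 M.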